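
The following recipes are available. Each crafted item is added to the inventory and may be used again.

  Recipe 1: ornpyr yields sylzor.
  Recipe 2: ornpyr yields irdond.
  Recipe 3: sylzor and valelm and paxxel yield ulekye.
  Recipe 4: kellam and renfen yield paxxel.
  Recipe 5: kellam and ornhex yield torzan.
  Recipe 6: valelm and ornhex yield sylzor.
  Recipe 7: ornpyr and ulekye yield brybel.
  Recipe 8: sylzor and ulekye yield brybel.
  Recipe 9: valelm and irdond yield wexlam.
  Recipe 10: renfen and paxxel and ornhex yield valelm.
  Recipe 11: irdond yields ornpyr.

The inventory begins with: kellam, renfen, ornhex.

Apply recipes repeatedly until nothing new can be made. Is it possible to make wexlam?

No

wexlam would need valelm and irdond (Recipe 9), but irdond is never obtained.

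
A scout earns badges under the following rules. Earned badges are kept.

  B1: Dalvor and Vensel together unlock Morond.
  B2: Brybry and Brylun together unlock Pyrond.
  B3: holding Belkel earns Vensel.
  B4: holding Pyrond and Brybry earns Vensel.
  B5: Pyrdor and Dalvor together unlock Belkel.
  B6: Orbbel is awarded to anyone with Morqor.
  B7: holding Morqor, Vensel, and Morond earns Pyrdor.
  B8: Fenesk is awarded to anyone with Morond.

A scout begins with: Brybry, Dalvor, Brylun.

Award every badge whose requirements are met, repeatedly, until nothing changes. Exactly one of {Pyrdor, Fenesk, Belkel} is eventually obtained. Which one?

With Brybry and Brylun, Pyrond is earned (B2).
With Pyrond and Brybry, Vensel is earned (B4).
With Dalvor and Vensel, Morond is earned (B1).
With Morond, Fenesk is earned (B8).
Belkel would need Pyrdor and Dalvor (B5), but Pyrdor is never earned. Pyrdor would need Morqor, Vensel, and Morond (B7), but Morqor is never earned.

Fenesk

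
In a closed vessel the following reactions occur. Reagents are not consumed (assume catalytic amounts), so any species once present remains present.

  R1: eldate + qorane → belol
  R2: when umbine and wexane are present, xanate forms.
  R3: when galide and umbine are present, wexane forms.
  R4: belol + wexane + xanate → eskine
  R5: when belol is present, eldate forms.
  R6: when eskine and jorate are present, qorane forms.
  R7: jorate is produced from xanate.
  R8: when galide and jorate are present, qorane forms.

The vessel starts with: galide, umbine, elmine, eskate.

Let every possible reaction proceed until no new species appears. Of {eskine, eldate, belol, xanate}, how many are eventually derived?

galide and umbine present → wexane forms (R3).
umbine and wexane present → xanate forms (R2).
eskine would need belol, wexane, and xanate (R4), but belol never forms.
eldate would need belol (R5), but belol never forms.
belol would need eldate and qorane (R1), but eldate never forms.
xanate: reached.
Reached: xanate — 1 of the 4.

1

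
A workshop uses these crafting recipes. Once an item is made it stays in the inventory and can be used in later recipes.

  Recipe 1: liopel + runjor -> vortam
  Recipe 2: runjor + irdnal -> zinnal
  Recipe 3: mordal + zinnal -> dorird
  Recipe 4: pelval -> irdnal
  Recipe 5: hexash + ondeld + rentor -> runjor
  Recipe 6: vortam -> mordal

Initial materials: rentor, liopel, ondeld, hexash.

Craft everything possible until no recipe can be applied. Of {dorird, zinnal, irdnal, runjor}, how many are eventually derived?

1

hexash + ondeld + rentor -> runjor (Recipe 5).
dorird would need mordal and zinnal (Recipe 3), but zinnal is never obtained.
zinnal would need runjor and irdnal (Recipe 2), but irdnal is never obtained.
irdnal would need pelval (Recipe 4), but pelval is never obtained.
runjor: reached.
Reached: runjor — 1 of the 4.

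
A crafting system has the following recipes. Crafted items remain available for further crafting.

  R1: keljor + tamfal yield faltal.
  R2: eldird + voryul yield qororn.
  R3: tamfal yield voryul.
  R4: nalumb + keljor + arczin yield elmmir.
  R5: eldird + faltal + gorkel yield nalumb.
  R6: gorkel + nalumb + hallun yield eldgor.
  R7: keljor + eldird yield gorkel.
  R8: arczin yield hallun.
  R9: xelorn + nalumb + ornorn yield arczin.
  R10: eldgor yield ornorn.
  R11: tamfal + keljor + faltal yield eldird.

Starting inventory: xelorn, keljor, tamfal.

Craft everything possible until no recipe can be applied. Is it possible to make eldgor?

No

eldgor would need gorkel, nalumb, and hallun (R6), but hallun is never obtained.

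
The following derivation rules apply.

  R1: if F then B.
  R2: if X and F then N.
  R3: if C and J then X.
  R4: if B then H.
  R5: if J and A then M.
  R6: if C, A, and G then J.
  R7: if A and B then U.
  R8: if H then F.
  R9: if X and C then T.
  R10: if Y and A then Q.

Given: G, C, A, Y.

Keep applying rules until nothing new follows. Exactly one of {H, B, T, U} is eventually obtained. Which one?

T

From C, A, and G, R6 gives J.
From C and J, R3 gives X.
From X and C, R9 gives T.
B would need F (R1), but F is never established. U would need A and B (R7), but B is never established. H would need B (R4), but B is never established.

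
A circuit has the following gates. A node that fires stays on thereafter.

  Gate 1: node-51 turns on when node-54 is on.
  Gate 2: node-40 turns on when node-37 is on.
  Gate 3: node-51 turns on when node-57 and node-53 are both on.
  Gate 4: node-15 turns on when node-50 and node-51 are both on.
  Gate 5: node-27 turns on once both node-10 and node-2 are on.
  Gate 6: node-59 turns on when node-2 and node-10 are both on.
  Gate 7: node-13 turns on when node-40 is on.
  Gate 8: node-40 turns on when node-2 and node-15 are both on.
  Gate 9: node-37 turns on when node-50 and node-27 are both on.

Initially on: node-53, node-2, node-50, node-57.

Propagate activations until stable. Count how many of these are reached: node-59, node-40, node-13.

2

node-57 and node-53 are on, so node-51 turns on (Gate 3).
node-50 and node-51 are on, so node-15 turns on (Gate 4).
Gate 8: node-2 and node-15 on → node-40 on.
Gate 7: node-40 on → node-13 on.
node-59 would need node-2 and node-10 (Gate 6), but node-10 never turns on.
node-40: reached.
node-13: reached.
Reached: node-40 and node-13 — 2 of the 3.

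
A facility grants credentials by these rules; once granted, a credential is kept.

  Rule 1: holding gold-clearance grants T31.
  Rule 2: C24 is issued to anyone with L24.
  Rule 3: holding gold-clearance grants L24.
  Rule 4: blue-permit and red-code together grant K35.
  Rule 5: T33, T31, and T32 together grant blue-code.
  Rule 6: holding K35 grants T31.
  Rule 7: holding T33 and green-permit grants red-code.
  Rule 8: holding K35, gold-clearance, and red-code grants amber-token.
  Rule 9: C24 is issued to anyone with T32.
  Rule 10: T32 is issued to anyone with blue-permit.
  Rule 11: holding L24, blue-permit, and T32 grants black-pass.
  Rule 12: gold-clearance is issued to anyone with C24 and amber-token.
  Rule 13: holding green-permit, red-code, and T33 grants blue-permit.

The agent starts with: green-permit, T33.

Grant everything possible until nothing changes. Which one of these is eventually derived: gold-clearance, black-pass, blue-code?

blue-code

Holding T33 and green-permit grants red-code (Rule 7).
Holding green-permit, red-code, and T33 grants blue-permit (Rule 13).
Holding blue-permit and red-code grants K35 (Rule 4).
Holding blue-permit grants T32 (Rule 10).
Holding K35 grants T31 (Rule 6).
Holding T33, T31, and T32 grants blue-code (Rule 5).
gold-clearance would need C24 and amber-token (Rule 12), but amber-token is never granted. black-pass would need L24, blue-permit, and T32 (Rule 11), but L24 is never granted.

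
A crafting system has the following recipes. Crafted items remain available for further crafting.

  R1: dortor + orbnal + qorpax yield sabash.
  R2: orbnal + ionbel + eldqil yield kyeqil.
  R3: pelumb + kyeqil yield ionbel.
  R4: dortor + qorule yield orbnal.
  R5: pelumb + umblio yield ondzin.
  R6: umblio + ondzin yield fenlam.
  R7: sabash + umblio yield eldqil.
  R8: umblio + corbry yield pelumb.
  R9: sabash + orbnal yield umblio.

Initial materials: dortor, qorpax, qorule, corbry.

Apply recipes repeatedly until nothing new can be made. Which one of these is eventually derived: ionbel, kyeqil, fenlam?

fenlam

dortor + qorule → orbnal (R4).
dortor + orbnal + qorpax → sabash (R1).
sabash + orbnal → umblio (R9).
umblio + corbry → pelumb (R8).
pelumb + umblio → ondzin (R5).
Using R6, umblio and ondzin make fenlam.
ionbel would need pelumb and kyeqil (R3), but kyeqil is never obtained. kyeqil would need orbnal, ionbel, and eldqil (R2), but ionbel is never obtained.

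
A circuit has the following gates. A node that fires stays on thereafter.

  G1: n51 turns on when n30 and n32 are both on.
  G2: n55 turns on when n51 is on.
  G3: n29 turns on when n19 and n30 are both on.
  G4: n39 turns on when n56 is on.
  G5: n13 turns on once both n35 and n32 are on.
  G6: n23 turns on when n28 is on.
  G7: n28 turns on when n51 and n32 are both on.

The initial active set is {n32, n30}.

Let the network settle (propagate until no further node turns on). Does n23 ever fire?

Yes

G1: n30 and n32 on → n51 on.
G7: n51 and n32 on → n28 on.
G6: n28 on → n23 on.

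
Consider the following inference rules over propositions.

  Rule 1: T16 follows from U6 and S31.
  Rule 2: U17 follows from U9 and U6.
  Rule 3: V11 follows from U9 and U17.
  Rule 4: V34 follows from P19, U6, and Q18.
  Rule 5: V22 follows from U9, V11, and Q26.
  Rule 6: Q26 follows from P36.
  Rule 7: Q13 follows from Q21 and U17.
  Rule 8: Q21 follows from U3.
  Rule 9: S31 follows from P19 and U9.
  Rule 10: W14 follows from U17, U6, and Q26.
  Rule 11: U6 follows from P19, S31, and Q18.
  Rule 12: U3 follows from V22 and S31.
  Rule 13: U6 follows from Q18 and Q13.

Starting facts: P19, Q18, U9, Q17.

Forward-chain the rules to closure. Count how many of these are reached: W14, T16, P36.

1

P19 and U9 hold, so S31 follows (Rule 9).
From P19, S31, and Q18, Rule 11 gives U6.
From U6 and S31, Rule 1 gives T16.
W14 would need U17, U6, and Q26 (Rule 10), but Q26 is never established.
T16: reached.
No rule produces P36, and it is not given.
Reached: T16 — 1 of the 3.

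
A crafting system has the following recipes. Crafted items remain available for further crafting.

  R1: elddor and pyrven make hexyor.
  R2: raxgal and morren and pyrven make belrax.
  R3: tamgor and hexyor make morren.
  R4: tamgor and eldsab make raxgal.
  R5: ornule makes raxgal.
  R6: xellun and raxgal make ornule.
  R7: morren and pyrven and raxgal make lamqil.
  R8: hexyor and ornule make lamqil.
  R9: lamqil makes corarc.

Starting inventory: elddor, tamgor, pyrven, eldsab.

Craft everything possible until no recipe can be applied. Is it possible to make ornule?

ornule would need xellun and raxgal (R6), but xellun is never obtained.

No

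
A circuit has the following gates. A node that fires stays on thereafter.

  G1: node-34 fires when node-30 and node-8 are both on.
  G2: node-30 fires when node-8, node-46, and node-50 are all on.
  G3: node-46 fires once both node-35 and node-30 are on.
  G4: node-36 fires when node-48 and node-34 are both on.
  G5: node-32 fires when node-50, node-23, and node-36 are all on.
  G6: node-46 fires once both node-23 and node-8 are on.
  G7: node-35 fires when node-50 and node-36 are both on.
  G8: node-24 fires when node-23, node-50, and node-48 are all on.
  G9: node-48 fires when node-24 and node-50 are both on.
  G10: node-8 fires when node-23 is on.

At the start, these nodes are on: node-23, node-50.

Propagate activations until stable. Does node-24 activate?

No

node-24 would need node-23, node-50, and node-48 (G8), but node-48 never turns on.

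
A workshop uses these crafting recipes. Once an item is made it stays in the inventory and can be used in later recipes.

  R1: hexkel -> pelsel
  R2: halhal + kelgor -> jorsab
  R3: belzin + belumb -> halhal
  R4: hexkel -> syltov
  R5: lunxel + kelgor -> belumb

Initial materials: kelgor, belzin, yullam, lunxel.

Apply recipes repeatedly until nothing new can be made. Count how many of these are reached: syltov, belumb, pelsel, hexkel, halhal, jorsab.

3

lunxel + kelgor -> belumb (R5).
Using R3, belzin and belumb make halhal.
Using R2, halhal and kelgor make jorsab.
syltov would need hexkel (R4), but hexkel is never obtained.
belumb: reached.
pelsel would need hexkel (R1), but hexkel is never obtained.
No rule produces hexkel, and it is not given.
halhal: reached.
jorsab: reached.
Reached: belumb, halhal, and jorsab — 3 of the 6.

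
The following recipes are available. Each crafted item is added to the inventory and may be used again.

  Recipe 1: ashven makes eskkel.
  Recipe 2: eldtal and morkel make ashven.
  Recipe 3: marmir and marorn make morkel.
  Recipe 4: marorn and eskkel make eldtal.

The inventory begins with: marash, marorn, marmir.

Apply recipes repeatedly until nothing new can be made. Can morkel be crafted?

Using Recipe 3, marmir and marorn make morkel.

Yes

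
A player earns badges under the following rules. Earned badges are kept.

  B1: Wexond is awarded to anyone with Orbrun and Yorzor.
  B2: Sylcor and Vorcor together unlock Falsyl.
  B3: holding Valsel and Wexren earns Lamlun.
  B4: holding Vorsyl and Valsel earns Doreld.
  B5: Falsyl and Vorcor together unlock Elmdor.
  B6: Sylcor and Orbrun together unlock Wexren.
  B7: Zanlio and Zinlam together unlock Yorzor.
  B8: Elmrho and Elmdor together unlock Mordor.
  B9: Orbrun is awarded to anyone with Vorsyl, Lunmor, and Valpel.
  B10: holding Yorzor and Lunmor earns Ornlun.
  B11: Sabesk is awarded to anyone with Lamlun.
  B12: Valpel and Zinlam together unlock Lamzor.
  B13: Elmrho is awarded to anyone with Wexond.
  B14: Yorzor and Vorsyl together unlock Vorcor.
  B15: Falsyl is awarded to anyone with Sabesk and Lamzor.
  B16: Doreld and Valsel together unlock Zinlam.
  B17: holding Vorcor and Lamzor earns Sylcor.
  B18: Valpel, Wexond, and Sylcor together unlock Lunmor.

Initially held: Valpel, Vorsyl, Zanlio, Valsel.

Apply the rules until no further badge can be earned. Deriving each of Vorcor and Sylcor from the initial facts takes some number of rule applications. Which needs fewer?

Vorcor

Vorcor: With Vorsyl and Valsel, Doreld is earned (B4). With Doreld and Valsel, Zinlam is earned (B16). With Zanlio and Zinlam, Yorzor is earned (B7). With Yorzor and Vorsyl, Vorcor is earned (B14). [4 rule applications]
Sylcor: With Vorsyl and Valsel, Doreld is earned (B4). With Doreld and Valsel, Zinlam is earned (B16). With Zanlio and Zinlam, Yorzor is earned (B7). With Valpel and Zinlam, Lamzor is earned (B12). With Yorzor and Vorsyl, Vorcor is earned (B14). With Vorcor and Lamzor, Sylcor is earned (B17). [6 rule applications]
Vorcor needs fewer.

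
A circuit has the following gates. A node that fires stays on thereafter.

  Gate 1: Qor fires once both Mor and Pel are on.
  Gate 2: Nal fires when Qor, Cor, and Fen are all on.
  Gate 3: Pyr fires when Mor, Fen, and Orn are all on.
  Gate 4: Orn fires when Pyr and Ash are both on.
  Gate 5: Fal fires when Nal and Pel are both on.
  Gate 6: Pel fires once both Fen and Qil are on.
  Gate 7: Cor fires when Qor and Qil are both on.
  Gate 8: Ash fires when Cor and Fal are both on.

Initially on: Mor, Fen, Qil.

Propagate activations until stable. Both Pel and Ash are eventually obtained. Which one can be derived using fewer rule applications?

Pel

Pel: Fen and Qil are on, so Pel fires (Gate 6). [1 rule application]
Ash: Gate 6: Fen and Qil on → Pel on. Gate 1: Mor and Pel on → Qor on. Gate 7: Qor and Qil on → Cor on. Qor, Cor, and Fen are on, so Nal fires (Gate 2). Gate 5: Nal and Pel on → Fal on. Gate 8: Cor and Fal on → Ash on. [6 rule applications]
Pel needs fewer.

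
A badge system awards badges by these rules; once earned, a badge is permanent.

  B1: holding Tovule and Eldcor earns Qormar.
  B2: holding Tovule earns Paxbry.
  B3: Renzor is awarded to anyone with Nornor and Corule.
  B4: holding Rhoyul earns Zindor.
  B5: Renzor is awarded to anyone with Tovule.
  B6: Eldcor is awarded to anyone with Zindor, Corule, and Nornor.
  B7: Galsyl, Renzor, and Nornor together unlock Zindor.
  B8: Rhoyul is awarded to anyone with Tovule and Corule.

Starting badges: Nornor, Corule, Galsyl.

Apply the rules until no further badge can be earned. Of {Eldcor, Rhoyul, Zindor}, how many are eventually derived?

2

With Nornor and Corule, Renzor is earned (B3).
With Galsyl, Renzor, and Nornor, Zindor is earned (B7).
With Zindor, Corule, and Nornor, Eldcor is earned (B6).
Eldcor: reached.
Rhoyul would need Tovule and Corule (B8), but Tovule is never earned.
Zindor: reached.
Reached: Eldcor and Zindor — 2 of the 3.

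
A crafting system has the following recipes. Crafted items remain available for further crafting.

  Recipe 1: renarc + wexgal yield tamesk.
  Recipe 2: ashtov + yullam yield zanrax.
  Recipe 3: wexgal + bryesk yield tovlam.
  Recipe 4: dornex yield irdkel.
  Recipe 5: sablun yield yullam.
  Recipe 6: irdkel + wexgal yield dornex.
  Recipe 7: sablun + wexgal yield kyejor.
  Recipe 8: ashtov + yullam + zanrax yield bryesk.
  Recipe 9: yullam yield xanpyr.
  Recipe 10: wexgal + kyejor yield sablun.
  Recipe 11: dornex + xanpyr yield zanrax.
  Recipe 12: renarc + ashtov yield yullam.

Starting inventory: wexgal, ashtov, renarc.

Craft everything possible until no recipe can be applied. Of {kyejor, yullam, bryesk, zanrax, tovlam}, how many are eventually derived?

renarc + ashtov → yullam (Recipe 12).
Using Recipe 2, ashtov and yullam make zanrax.
ashtov + yullam + zanrax → bryesk (Recipe 8).
Using Recipe 3, wexgal and bryesk make tovlam.
kyejor would need sablun and wexgal (Recipe 7), but sablun is never obtained.
yullam: reached.
bryesk: reached.
zanrax: reached.
tovlam: reached.
Reached: yullam, bryesk, zanrax, and tovlam — 4 of the 5.

4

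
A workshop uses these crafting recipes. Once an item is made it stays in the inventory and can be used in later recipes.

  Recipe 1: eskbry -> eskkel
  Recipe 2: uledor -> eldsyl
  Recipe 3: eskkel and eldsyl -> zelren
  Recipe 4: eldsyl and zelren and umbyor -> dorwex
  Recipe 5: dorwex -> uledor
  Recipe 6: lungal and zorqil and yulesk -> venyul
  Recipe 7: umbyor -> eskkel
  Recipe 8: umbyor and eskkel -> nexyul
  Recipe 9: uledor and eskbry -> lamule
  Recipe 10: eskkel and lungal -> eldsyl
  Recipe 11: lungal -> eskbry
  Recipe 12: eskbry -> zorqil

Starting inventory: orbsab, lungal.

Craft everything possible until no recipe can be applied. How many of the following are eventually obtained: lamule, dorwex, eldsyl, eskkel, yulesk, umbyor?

lungal -> eskbry (Recipe 11).
eskbry -> eskkel (Recipe 1).
eskkel and lungal -> eldsyl (Recipe 10).
lamule would need uledor and eskbry (Recipe 9), but uledor is never obtained.
dorwex would need eldsyl, zelren, and umbyor (Recipe 4), but umbyor is never obtained.
eldsyl: reached.
eskkel: reached.
No rule produces yulesk, and it is not given.
No rule produces umbyor, and it is not given.
Reached: eldsyl and eskkel — 2 of the 6.

2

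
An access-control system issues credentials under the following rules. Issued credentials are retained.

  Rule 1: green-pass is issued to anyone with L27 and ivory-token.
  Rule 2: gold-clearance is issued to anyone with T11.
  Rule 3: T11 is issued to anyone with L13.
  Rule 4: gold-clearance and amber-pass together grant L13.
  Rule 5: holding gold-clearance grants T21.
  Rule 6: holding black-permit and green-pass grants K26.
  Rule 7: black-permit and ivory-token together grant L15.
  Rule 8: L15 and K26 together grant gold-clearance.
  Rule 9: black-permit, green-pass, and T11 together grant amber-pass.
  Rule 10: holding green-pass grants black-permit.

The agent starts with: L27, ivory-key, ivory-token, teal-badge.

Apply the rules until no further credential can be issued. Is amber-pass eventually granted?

amber-pass would need black-permit, green-pass, and T11 (Rule 9), but T11 is never granted.

No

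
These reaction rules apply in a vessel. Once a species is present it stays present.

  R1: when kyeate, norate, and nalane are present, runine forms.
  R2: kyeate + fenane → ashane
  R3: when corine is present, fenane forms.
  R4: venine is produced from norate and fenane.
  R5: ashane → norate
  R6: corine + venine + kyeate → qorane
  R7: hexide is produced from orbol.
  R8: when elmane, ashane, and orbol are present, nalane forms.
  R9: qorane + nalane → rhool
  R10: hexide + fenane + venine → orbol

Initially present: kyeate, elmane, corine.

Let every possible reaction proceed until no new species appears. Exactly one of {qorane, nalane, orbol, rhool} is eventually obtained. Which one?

qorane

corine present → fenane forms (R3).
kyeate and fenane present → ashane forms (R2).
ashane present → norate forms (R5).
norate and fenane present → venine forms (R4).
corine, venine, and kyeate present → qorane forms (R6).
nalane would need elmane, ashane, and orbol (R8), but orbol never forms. orbol would need hexide, fenane, and venine (R10), but hexide never forms. rhool would need qorane and nalane (R9), but nalane never forms.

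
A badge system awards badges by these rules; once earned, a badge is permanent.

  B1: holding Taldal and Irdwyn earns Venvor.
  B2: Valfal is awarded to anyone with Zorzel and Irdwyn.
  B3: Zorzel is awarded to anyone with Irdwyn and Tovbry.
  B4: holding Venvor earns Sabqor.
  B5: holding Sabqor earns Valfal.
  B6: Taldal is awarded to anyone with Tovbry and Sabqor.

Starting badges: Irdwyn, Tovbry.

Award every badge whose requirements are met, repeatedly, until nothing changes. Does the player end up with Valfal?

With Irdwyn and Tovbry, Zorzel is earned (B3).
With Zorzel and Irdwyn, Valfal is earned (B2).

Yes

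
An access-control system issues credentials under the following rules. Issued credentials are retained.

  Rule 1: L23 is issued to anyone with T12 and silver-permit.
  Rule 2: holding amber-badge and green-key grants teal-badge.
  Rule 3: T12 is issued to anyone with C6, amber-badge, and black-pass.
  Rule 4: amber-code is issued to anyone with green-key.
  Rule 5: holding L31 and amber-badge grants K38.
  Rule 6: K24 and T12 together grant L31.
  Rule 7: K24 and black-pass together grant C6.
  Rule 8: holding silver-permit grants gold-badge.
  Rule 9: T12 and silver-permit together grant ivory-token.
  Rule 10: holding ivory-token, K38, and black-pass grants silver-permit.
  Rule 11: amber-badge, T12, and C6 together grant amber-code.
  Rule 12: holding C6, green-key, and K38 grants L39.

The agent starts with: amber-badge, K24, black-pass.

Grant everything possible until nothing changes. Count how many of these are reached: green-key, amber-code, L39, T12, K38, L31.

Holding K24 and black-pass grants C6 (Rule 7).
Holding C6, amber-badge, and black-pass grants T12 (Rule 3).
Holding amber-badge, T12, and C6 grants amber-code (Rule 11).
Holding K24 and T12 grants L31 (Rule 6).
Holding L31 and amber-badge grants K38 (Rule 5).
No rule produces green-key, and it is not given.
amber-code: reached.
L39 would need C6, green-key, and K38 (Rule 12), but green-key is never granted.
T12: reached.
K38: reached.
L31: reached.
Reached: amber-code, T12, K38, and L31 — 4 of the 6.

4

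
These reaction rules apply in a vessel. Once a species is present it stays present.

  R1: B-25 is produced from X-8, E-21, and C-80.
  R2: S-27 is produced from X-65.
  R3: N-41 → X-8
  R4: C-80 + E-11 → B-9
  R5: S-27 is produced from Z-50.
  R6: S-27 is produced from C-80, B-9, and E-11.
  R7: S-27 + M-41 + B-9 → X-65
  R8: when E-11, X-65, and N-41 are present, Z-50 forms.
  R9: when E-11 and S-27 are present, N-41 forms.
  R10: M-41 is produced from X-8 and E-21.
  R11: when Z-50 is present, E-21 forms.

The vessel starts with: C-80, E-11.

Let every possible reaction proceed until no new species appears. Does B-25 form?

B-25 would need X-8, E-21, and C-80 (R1), but E-21 never forms.

No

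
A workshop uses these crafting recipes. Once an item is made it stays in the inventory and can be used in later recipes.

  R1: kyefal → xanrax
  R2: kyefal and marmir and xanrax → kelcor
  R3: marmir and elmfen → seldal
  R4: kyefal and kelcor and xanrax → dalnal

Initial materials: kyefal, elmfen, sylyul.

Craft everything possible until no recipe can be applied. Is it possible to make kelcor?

No

kelcor would need kyefal, marmir, and xanrax (R2), but marmir is never obtained.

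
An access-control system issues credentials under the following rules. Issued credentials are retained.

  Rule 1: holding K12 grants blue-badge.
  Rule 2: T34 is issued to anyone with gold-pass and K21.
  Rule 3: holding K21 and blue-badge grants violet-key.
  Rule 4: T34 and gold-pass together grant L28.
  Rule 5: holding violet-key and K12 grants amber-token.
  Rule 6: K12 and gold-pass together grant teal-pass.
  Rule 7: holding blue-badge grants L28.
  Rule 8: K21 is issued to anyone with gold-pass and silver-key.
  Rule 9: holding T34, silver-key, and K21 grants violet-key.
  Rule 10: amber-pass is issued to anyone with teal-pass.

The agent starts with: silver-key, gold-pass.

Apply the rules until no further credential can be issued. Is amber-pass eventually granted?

No

amber-pass would need teal-pass (Rule 10), but teal-pass is never granted.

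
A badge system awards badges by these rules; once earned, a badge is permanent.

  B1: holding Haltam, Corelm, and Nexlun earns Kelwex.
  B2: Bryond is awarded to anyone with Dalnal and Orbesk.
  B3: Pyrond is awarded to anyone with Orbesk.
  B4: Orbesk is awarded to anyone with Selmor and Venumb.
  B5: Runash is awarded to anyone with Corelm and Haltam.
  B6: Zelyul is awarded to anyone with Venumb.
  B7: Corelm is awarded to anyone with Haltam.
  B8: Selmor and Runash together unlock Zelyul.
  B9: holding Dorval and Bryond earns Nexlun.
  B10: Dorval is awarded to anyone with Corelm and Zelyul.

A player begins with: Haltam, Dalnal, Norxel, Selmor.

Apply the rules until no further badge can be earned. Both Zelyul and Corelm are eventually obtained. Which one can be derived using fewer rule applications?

Corelm

Corelm: With Haltam, Corelm is earned (B7). [1 rule application]
Zelyul: With Haltam, Corelm is earned (B7). With Corelm and Haltam, Runash is earned (B5). With Selmor and Runash, Zelyul is earned (B8). [3 rule applications]
Corelm needs fewer.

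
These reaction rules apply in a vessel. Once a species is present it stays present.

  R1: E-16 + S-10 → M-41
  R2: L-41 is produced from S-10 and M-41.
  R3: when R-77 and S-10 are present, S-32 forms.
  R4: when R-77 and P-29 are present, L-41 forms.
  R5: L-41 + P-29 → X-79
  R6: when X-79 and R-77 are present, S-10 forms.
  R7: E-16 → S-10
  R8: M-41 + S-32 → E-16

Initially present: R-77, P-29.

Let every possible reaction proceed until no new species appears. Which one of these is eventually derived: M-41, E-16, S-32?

S-32

R-77 and P-29 present → L-41 forms (R4).
L-41 and P-29 present → X-79 forms (R5).
X-79 and R-77 present → S-10 forms (R6).
R-77 and S-10 present → S-32 forms (R3).
E-16 would need M-41 and S-32 (R8), but M-41 never forms. M-41 would need E-16 and S-10 (R1), but E-16 never forms.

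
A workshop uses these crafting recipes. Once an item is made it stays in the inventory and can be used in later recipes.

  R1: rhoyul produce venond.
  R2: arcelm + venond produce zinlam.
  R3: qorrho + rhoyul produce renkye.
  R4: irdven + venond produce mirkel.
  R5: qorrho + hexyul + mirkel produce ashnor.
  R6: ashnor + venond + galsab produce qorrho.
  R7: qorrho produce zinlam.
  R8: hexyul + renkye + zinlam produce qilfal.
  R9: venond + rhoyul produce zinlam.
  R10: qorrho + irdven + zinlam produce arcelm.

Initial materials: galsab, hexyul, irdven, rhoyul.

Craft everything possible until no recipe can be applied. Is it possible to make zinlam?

Yes

rhoyul → venond (R1).
venond + rhoyul → zinlam (R9).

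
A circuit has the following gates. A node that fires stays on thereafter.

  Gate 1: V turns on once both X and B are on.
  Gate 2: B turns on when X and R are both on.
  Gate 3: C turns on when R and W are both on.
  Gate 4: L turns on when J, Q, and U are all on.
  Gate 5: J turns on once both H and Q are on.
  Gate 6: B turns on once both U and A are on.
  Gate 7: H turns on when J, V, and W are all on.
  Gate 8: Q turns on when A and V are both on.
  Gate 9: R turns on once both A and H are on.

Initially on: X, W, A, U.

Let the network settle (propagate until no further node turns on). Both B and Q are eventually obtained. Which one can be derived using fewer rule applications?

B: Gate 6: U and A on → B on. [1 rule application]
Q: U and A are on, so B turns on (Gate 6). X and B are on, so V turns on (Gate 1). A and V are on, so Q turns on (Gate 8). [3 rule applications]
B needs fewer.

B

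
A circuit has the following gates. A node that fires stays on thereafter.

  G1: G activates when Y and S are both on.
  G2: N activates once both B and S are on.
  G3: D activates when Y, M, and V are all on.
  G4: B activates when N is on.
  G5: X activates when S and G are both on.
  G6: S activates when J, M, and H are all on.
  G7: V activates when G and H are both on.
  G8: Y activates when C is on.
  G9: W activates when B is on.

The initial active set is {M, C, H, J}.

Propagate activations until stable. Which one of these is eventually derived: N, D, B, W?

D

J, M, and H are on, so S activates (G6).
C is on, so Y activates (G8).
G1: Y and S on → G on.
G and H are on, so V activates (G7).
G3: Y, M, and V on → D on.
B would need N (G4), but N never turns on. W would need B (G9), but B never turns on. N would need B and S (G2), but B never turns on.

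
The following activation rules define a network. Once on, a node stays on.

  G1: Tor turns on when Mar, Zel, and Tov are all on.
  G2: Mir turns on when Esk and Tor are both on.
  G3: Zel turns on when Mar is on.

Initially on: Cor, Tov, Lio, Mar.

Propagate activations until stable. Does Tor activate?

G3: Mar on → Zel on.
G1: Mar, Zel, and Tov on → Tor on.

Yes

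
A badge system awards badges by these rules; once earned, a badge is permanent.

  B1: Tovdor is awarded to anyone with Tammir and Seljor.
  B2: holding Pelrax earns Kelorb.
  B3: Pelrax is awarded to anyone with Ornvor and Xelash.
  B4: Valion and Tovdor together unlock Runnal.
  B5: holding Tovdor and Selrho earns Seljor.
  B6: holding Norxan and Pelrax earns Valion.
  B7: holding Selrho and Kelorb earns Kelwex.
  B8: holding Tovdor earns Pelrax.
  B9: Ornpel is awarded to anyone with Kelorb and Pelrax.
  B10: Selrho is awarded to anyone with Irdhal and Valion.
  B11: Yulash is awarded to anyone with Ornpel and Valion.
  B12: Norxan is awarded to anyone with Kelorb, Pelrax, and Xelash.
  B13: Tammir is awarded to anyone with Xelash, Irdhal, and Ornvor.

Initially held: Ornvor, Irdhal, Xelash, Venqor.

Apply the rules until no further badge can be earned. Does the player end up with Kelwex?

With Ornvor and Xelash, Pelrax is earned (B3).
With Pelrax, Kelorb is earned (B2).
With Kelorb, Pelrax, and Xelash, Norxan is earned (B12).
With Norxan and Pelrax, Valion is earned (B6).
With Irdhal and Valion, Selrho is earned (B10).
With Selrho and Kelorb, Kelwex is earned (B7).

Yes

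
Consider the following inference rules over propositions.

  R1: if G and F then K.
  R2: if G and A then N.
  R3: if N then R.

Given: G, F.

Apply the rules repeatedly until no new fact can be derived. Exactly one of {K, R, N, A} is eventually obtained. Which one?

From G and F, R1 gives K.
No rule produces A, and it is not given. N would need G and A (R2), but A is never established. R would need N (R3), but N is never established.

K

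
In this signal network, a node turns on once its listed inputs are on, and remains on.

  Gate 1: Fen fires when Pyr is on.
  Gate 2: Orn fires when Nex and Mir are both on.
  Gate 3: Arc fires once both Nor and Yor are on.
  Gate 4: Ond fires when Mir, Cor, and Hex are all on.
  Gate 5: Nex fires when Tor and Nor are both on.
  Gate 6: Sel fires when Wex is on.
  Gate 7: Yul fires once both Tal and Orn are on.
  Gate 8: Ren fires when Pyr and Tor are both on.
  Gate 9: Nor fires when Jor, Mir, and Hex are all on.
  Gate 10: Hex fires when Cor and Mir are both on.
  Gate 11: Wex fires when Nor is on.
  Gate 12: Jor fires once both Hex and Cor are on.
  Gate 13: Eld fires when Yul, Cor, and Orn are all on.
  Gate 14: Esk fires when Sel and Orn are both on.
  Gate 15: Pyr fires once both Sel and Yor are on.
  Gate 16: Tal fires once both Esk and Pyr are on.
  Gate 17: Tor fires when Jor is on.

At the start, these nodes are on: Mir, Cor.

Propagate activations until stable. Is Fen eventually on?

Fen would need Pyr (Gate 1), but Pyr never turns on.

No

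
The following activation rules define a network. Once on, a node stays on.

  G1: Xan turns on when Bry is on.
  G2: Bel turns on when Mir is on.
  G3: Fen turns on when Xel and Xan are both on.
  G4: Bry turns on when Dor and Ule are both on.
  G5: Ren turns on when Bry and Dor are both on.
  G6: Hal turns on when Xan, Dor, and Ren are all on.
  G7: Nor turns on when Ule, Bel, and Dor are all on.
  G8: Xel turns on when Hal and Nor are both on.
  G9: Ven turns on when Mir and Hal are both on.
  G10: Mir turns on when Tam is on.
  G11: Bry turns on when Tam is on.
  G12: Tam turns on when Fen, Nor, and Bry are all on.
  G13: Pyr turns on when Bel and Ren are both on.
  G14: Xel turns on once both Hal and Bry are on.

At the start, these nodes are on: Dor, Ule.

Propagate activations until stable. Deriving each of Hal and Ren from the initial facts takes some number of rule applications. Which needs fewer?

Ren

Ren: Dor and Ule are on, so Bry turns on (G4). Bry and Dor are on, so Ren turns on (G5). [2 rule applications]
Hal: G4: Dor and Ule on → Bry on. Bry and Dor are on, so Ren turns on (G5). Bry is on, so Xan turns on (G1). G6: Xan, Dor, and Ren on → Hal on. [4 rule applications]
Ren needs fewer.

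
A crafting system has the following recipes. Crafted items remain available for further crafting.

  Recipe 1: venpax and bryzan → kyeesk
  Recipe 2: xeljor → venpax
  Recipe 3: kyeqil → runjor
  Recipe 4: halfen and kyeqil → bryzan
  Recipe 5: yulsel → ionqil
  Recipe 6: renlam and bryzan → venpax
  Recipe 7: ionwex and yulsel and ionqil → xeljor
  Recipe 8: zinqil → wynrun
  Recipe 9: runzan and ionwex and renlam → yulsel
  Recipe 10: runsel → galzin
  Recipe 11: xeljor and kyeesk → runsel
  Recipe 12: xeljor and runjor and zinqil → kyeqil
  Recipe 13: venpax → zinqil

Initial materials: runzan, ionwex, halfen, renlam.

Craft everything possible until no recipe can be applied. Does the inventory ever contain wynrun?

Using Recipe 9, runzan, ionwex, and renlam make yulsel.
Using Recipe 5, yulsel makes ionqil.
ionwex and yulsel and ionqil → xeljor (Recipe 7).
Using Recipe 2, xeljor makes venpax.
venpax → zinqil (Recipe 13).
Using Recipe 8, zinqil makes wynrun.

Yes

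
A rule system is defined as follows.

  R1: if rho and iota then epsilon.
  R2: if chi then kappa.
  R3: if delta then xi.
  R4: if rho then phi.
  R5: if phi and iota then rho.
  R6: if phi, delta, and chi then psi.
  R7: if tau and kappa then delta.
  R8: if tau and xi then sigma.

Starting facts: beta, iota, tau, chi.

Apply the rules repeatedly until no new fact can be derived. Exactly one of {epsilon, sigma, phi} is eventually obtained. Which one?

sigma

chi holds, so kappa follows (R2).
tau and kappa hold, so delta follows (R7).
From delta, R3 gives xi.
tau and xi hold, so sigma follows (R8).
phi would need rho (R4), but rho is never established. epsilon would need rho and iota (R1), but rho is never established.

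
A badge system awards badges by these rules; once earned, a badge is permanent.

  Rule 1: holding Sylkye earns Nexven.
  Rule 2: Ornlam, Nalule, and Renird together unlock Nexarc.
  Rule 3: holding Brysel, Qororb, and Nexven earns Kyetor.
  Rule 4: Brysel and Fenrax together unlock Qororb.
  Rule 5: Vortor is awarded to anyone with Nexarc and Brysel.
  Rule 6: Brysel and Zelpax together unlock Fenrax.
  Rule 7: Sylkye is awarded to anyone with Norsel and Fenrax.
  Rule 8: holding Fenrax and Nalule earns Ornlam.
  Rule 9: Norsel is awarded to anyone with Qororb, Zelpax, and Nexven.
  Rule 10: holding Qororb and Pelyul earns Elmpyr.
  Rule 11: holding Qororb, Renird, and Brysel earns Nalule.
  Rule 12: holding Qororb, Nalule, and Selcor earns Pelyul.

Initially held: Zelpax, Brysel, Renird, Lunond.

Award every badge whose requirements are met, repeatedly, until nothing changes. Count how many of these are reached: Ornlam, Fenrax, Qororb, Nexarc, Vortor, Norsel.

With Brysel and Zelpax, Fenrax is earned (Rule 6).
With Brysel and Fenrax, Qororb is earned (Rule 4).
With Qororb, Renird, and Brysel, Nalule is earned (Rule 11).
With Fenrax and Nalule, Ornlam is earned (Rule 8).
With Ornlam, Nalule, and Renird, Nexarc is earned (Rule 2).
With Nexarc and Brysel, Vortor is earned (Rule 5).
Ornlam: reached.
Fenrax: reached.
Qororb: reached.
Nexarc: reached.
Vortor: reached.
Norsel would need Qororb, Zelpax, and Nexven (Rule 9), but Nexven is never earned.
Reached: Ornlam, Fenrax, Qororb, Nexarc, and Vortor — 5 of the 6.

5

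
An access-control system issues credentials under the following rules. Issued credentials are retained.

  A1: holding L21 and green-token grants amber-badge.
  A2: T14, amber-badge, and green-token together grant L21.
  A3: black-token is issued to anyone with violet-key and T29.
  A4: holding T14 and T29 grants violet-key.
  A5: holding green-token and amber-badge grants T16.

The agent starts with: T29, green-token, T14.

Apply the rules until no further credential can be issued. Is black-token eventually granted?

Yes

Holding T14 and T29 grants violet-key (A4).
Holding violet-key and T29 grants black-token (A3).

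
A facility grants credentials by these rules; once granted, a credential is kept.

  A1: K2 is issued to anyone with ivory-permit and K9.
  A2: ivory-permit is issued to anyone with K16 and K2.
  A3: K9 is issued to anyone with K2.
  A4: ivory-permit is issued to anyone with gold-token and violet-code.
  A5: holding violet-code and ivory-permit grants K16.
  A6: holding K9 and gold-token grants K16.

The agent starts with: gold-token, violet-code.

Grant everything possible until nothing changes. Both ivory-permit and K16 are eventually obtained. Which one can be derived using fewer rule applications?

ivory-permit

ivory-permit: Holding gold-token and violet-code grants ivory-permit (A4). [1 rule application]
K16: Holding gold-token and violet-code grants ivory-permit (A4). Holding violet-code and ivory-permit grants K16 (A5). [2 rule applications]
ivory-permit needs fewer.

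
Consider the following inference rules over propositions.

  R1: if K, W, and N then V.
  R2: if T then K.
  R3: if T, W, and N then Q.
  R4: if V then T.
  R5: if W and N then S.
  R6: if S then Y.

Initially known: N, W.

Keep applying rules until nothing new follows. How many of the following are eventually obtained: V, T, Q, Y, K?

1

W and N hold, so S follows (R5).
From S, R6 gives Y.
V would need K, W, and N (R1), but K is never established.
T would need V (R4), but V is never established.
Q would need T, W, and N (R3), but T is never established.
Y: reached.
K would need T (R2), but T is never established.
Reached: Y — 1 of the 5.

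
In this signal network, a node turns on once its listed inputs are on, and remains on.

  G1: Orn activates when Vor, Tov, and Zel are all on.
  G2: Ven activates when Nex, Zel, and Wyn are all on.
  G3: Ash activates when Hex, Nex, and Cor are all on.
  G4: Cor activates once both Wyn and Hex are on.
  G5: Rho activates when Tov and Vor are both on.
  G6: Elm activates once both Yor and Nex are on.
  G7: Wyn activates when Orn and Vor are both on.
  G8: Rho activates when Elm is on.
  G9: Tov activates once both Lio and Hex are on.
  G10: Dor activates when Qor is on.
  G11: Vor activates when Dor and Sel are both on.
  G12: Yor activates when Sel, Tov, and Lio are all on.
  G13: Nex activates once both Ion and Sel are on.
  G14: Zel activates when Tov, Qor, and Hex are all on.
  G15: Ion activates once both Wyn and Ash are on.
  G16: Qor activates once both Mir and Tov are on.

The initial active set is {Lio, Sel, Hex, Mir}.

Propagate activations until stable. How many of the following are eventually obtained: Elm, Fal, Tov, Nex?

1

Lio and Hex are on, so Tov activates (G9).
Elm would need Yor and Nex (G6), but Nex never turns on.
No rule produces Fal, and it is not given.
Tov: reached.
Nex would need Ion and Sel (G13), but Ion never turns on.
Reached: Tov — 1 of the 4.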